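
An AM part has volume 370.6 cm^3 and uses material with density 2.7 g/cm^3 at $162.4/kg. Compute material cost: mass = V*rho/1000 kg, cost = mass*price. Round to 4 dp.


Mass = 370.6*2.7/1000 = 1.00062 kg
Cost = 1.00062 * 162.4 = 162.5007 $


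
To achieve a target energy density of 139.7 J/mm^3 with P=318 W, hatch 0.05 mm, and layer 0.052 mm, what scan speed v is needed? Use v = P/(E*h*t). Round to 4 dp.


v = 318 / (139.7*0.05*0.052) = 875.5025 mm/s


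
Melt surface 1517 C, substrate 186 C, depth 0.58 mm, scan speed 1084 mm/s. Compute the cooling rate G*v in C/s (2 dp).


G = (1517-186)/0.58 = 2294.82758621 C/mm
CR = 2294.82758621 * 1084 = 2487593.1 C/s


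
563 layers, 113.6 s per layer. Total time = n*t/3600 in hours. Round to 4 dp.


t = 563 * 113.6 / 3600 = 17.7658 hrs


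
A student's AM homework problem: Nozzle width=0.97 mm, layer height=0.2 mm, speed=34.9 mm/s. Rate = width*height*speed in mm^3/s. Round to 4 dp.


Rate = 0.97 * 0.2 * 34.9 = 6.7706 mm^3/s


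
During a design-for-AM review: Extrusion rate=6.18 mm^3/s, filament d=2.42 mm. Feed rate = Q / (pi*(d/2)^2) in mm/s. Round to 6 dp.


A = pi*(2.42/2)^2 = 4.599606
v = 6.18 / 4.599606 = 1.343593 mm/s


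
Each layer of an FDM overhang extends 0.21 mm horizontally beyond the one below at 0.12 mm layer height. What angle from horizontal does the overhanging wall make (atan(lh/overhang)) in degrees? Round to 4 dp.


angle = atan(0.12/0.21) = 29.7449 degrees


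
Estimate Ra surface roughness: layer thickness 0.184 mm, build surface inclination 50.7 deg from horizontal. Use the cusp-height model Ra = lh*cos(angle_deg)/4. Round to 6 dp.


Ra = 0.184 * cos(50.7) / 4 = 0.029136 mm


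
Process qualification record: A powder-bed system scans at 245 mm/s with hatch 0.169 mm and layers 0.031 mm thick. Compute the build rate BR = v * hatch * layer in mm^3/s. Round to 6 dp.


Rate = 245 * 0.169 * 0.031 = 1.283555 mm^3/s


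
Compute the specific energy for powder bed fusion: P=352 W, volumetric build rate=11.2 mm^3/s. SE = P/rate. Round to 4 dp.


SE = 352 / 11.2 = 31.4286 J/mm^3


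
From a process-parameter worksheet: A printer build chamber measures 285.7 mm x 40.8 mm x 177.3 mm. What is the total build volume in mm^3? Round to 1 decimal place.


V = 285.7 * 40.8 * 177.3 = 2066708.1 mm^3


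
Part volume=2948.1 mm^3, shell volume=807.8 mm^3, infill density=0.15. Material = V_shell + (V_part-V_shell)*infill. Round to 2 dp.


V_infill = (2948.1 - 807.8) * 0.15 = 321.05
V_total = 807.8 + 321.05 = 1128.85 mm^3


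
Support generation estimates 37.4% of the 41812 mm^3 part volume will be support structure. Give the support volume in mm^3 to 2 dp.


V_support = 41812 * 0.374 = 15637.69 mm^3


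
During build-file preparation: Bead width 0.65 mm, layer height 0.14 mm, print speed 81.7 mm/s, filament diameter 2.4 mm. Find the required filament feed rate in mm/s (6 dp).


Q = 0.65 * 0.14 * 81.7 = 7.4347 mm^3/s
A_fil = pi*(2.4/2)^2 = 4.52389342 mm^2
v_feed = 7.4347 / 4.52389342 = 1.64343 mm/s


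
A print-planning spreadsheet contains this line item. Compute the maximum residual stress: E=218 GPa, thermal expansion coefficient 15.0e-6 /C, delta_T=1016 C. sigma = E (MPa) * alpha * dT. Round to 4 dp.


sigma = 218*1000 * 15.0e-6 * 1016 = 3322.32 MPa


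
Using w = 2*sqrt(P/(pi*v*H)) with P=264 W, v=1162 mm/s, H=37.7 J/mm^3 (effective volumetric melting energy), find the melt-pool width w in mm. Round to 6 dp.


w = 2*sqrt(264/(pi*1162*37.7)) = 0.087596 mm


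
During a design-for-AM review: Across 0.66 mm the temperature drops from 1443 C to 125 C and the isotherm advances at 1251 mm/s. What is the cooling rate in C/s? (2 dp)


G = (1443-125)/0.66 = 1996.96969697 C/mm
CR = 1996.96969697 * 1251 = 2498209.09 C/s


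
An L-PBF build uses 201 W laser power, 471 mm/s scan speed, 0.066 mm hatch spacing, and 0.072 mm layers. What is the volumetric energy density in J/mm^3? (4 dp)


E = 201 / (471*0.066*0.072) = 89.8046 J/mm^3


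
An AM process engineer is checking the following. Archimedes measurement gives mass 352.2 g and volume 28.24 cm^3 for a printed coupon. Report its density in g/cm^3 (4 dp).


rho = 352.2 / 28.24 = 12.4717 g/cm^3


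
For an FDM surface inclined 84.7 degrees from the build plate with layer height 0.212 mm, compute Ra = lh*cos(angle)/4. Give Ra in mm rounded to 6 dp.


Ra = 0.212 * cos(84.7) / 4 = 0.004896 mm


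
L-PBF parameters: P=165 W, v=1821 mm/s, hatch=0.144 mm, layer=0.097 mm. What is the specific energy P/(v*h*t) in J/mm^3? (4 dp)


Build rate = 1821 * 0.144 * 0.097 = 25.435728 mm^3/s
SE = 165 / 25.435728 = 6.4869 J/mm^3


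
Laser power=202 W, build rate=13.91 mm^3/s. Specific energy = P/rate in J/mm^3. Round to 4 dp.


SE = 202 / 13.91 = 14.5219 J/mm^3


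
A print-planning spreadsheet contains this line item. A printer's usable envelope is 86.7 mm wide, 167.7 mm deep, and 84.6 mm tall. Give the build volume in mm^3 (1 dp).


V = 86.7 * 167.7 * 84.6 = 1230049.3 mm^3


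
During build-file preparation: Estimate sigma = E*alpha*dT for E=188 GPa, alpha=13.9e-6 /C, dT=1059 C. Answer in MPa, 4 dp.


sigma = 188*1000 * 13.9e-6 * 1059 = 2767.3788 MPa


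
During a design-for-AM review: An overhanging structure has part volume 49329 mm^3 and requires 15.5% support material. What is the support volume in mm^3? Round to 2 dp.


V_support = 49329 * 0.155 = 7646.0 mm^3


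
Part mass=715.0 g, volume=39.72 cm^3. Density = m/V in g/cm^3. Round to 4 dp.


rho = 715.0 / 39.72 = 18.001 g/cm^3


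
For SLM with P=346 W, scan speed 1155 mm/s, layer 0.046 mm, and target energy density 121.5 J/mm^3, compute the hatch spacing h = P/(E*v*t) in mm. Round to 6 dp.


h = 346 / (121.5*1155*0.046) = 0.053599 mm


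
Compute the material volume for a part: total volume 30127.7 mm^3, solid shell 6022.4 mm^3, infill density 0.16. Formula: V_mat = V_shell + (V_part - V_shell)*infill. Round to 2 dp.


V_infill = (30127.7 - 6022.4) * 0.16 = 3856.85
V_total = 6022.4 + 3856.85 = 9879.25 mm^3


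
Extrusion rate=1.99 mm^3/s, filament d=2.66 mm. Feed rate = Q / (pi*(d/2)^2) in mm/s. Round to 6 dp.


A = pi*(2.66/2)^2 = 5.557163
v = 1.99 / 5.557163 = 0.358096 mm/s


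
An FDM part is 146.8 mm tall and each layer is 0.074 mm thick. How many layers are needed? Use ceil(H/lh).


Layers = ceil(146.8/0.074) = 1984


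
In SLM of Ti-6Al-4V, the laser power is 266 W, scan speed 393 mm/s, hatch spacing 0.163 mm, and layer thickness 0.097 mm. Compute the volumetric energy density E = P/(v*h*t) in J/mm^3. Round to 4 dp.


E = 266 / (393*0.163*0.097) = 42.8085 J/mm^3


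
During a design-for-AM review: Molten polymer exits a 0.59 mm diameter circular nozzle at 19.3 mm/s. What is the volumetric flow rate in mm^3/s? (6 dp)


A = pi*(0.59/2)^2 = 0.2733971 mm^2
Q = 0.2733971 * 19.3 = 5.276564 mm^3/s


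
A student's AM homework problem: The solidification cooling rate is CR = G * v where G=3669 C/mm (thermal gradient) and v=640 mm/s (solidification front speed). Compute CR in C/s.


CR = 3669 * 640 = 2348160 C/s


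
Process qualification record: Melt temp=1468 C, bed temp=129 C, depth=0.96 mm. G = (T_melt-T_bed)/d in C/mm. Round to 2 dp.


G = (1468-129)/0.96 = 1394.79 C/mm


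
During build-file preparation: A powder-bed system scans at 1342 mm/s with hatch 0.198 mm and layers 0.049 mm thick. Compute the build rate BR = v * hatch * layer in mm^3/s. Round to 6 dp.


Rate = 1342 * 0.198 * 0.049 = 13.020084 mm^3/s


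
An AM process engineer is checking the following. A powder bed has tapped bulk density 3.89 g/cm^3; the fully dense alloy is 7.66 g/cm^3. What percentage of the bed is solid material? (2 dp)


Packing = (3.89/7.66)*100 = 50.78 %


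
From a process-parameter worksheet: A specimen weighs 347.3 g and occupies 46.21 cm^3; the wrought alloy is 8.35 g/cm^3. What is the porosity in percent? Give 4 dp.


rho_part = 347.3 / 46.21 = 7.51568924 g/cm^3
Porosity = (1 - 7.51568924/8.35)*100 = 9.9917 %


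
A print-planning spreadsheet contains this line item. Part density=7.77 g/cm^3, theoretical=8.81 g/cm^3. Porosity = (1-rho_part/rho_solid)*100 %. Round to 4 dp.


Porosity = (1-7.77/8.81)*100 = 11.8048 %


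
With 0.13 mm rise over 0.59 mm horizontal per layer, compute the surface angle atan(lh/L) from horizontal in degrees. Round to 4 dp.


angle = atan(0.13/0.59) = 12.4259 degrees


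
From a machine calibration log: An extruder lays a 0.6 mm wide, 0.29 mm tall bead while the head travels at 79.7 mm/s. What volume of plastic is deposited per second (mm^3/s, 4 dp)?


Rate = 0.6 * 0.29 * 79.7 = 13.8678 mm^3/s


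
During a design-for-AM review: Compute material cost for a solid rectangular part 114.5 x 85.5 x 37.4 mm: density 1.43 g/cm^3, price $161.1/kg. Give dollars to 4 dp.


V = 114.5 * 85.5 * 37.4 = 366136.65 mm^3 = 366.13665 cm^3
Mass = 366.13665 * 1.43 / 1000 = 0.52357541 kg
Cost = 0.52357541 * 161.1 = 84.348 $


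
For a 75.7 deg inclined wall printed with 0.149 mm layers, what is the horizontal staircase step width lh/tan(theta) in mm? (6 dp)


step = 0.149 / tan(75.7) = 0.03798 mm


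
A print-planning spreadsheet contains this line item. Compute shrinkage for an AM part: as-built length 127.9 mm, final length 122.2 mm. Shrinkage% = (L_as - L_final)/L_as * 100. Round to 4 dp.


Shrinkage = ((127.9-122.2)/127.9)*100 = 4.4566 %


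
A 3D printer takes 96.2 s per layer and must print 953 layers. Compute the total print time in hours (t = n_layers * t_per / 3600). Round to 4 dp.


t = 953 * 96.2 / 3600 = 25.4663 hrs


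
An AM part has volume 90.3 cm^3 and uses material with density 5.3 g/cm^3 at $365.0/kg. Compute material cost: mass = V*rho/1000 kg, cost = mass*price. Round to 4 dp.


Mass = 90.3*5.3/1000 = 0.47859 kg
Cost = 0.47859 * 365.0 = 174.6854 $


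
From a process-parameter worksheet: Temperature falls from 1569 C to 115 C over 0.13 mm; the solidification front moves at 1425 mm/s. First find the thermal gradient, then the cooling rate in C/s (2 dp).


G = (1569-115)/0.13 = 11184.61538462 C/mm
CR = 11184.61538462 * 1425 = 15938076.92 C/s


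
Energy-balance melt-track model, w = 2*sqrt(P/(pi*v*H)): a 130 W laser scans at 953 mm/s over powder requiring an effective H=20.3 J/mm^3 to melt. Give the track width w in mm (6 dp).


w = 2*sqrt(130/(pi*953*20.3)) = 0.092498 mm


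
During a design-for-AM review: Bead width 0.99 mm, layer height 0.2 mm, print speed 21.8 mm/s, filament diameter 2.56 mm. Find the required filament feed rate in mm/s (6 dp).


Q = 0.99 * 0.2 * 21.8 = 4.3164 mm^3/s
A_fil = pi*(2.56/2)^2 = 5.1471854 mm^2
v_feed = 4.3164 / 5.1471854 = 0.838594 mm/s


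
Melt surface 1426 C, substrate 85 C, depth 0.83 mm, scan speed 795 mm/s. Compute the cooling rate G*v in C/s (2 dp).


G = (1426-85)/0.83 = 1615.6626506 C/mm
CR = 1615.6626506 * 795 = 1284451.81 C/s


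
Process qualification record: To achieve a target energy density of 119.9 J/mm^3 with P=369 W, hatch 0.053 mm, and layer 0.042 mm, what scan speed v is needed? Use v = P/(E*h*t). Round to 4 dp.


v = 369 / (119.9*0.053*0.042) = 1382.5537 mm/s


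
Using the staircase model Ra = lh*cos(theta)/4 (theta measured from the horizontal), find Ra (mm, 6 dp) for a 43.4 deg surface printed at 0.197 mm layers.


Ra = 0.197 * cos(43.4) / 4 = 0.035784 mm


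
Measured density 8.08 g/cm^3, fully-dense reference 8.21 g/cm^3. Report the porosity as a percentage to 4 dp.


Porosity = (1-8.08/8.21)*100 = 1.5834 %


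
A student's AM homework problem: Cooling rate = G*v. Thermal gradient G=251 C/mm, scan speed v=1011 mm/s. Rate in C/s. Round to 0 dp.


CR = 251 * 1011 = 253761 C/s


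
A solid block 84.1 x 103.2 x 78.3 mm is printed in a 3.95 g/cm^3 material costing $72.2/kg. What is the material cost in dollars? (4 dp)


V = 84.1 * 103.2 * 78.3 = 679575.096 mm^3 = 679.575096 cm^3
Mass = 679.575096 * 3.95 / 1000 = 2.68432163 kg
Cost = 2.68432163 * 72.2 = 193.808 $


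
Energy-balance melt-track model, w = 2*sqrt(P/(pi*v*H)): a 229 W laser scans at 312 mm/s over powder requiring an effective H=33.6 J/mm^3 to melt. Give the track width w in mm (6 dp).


w = 2*sqrt(229/(pi*312*33.6)) = 0.166773 mm


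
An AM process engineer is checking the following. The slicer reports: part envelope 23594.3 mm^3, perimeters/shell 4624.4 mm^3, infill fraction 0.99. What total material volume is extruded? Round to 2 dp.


V_infill = (23594.3 - 4624.4) * 0.99 = 18780.2
V_total = 4624.4 + 18780.2 = 23404.6 mm^3


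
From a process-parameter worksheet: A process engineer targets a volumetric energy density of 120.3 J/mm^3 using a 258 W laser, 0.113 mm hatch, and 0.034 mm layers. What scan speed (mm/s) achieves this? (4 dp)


v = 258 / (120.3*0.113*0.034) = 558.2089 mm/s


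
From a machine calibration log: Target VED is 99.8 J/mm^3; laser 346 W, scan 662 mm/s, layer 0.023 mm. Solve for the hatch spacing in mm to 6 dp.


h = 346 / (99.8*662*0.023) = 0.227698 mm


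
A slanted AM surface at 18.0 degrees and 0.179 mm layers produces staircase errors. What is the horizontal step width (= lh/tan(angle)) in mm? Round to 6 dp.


step = 0.179 / tan(18.0) = 0.550905 mm


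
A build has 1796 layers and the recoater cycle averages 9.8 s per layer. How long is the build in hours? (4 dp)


t = 1796 * 9.8 / 3600 = 4.8891 hrs


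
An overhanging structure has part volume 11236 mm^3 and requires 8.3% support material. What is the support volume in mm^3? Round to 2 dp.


V_support = 11236 * 0.083 = 932.59 mm^3


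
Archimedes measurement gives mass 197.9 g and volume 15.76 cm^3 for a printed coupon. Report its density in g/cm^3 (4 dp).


rho = 197.9 / 15.76 = 12.5571 g/cm^3


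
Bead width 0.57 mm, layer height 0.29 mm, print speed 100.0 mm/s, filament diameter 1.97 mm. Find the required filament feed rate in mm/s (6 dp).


Q = 0.57 * 0.29 * 100.0 = 16.53 mm^3/s
A_fil = pi*(1.97/2)^2 = 3.04805173 mm^2
v_feed = 16.53 / 3.04805173 = 5.423136 mm/s


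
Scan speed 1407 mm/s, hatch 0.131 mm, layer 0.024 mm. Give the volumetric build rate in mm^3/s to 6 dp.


Rate = 1407 * 0.131 * 0.024 = 4.423608 mm^3/s


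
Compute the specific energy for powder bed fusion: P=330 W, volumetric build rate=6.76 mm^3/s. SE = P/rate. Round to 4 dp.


SE = 330 / 6.76 = 48.8166 J/mm^3


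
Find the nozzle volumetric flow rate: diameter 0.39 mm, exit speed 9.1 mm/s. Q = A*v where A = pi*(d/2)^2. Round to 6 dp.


A = pi*(0.39/2)^2 = 0.11945906 mm^2
Q = 0.11945906 * 9.1 = 1.087077 mm^3/s


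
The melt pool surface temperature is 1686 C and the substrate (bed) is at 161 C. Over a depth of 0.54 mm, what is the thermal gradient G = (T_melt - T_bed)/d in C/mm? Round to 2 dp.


G = (1686-161)/0.54 = 2824.07 C/mm


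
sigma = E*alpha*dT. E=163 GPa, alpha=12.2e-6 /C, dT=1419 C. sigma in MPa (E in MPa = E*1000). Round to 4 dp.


sigma = 163*1000 * 12.2e-6 * 1419 = 2821.8234 MPa


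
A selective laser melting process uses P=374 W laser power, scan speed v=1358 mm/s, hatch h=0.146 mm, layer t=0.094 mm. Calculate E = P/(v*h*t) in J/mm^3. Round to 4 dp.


E = 374 / (1358*0.146*0.094) = 20.0674 J/mm^3


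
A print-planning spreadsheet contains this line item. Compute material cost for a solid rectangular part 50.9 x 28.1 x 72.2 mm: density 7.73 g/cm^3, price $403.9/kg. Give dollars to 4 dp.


V = 50.9 * 28.1 * 72.2 = 103266.938 mm^3 = 103.266938 cm^3
Mass = 103.266938 * 7.73 / 1000 = 0.79825343 kg
Cost = 0.79825343 * 403.9 = 322.4146 $


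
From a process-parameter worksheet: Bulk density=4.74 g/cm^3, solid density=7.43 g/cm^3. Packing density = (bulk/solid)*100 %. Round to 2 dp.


Packing = (4.74/7.43)*100 = 63.8 %


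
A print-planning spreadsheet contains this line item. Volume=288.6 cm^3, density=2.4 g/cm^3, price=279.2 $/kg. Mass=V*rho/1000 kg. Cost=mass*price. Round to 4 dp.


Mass = 288.6*2.4/1000 = 0.69264 kg
Cost = 0.69264 * 279.2 = 193.3851 $


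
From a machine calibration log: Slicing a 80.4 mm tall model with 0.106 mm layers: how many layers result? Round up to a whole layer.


Layers = ceil(80.4/0.106) = 759


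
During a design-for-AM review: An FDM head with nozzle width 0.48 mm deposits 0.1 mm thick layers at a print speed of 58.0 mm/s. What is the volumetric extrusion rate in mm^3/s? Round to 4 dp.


Rate = 0.48 * 0.1 * 58.0 = 2.784 mm^3/s


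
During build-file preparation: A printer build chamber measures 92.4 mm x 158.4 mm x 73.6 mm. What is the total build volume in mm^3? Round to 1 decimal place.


V = 92.4 * 158.4 * 73.6 = 1077221.4 mm^3


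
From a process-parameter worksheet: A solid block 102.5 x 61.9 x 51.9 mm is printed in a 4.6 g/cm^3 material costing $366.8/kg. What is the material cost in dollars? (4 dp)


V = 102.5 * 61.9 * 51.9 = 329292.525 mm^3 = 329.292525 cm^3
Mass = 329.292525 * 4.6 / 1000 = 1.51474562 kg
Cost = 1.51474562 * 366.8 = 555.6087 $


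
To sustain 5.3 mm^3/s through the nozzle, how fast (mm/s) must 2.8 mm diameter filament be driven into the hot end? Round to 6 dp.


A = pi*(2.8/2)^2 = 6.157522
v = 5.3 / 6.157522 = 0.860736 mm/s


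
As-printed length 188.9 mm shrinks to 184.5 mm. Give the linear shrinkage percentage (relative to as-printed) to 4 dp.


Shrinkage = ((188.9-184.5)/188.9)*100 = 2.3293 %


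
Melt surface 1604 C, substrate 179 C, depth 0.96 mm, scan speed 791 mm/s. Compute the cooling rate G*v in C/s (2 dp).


G = (1604-179)/0.96 = 1484.375 C/mm
CR = 1484.375 * 791 = 1174140.63 C/s


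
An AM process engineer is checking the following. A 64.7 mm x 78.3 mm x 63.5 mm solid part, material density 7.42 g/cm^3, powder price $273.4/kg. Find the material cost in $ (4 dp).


V = 64.7 * 78.3 * 63.5 = 321691.635 mm^3 = 321.691635 cm^3
Mass = 321.691635 * 7.42 / 1000 = 2.38695193 kg
Cost = 2.38695193 * 273.4 = 652.5927 $


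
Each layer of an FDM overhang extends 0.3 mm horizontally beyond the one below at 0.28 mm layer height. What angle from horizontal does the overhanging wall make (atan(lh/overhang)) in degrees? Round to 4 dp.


angle = atan(0.28/0.3) = 43.0251 degrees


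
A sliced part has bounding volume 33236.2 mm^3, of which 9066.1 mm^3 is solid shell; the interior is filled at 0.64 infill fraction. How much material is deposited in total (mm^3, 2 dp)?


V_infill = (33236.2 - 9066.1) * 0.64 = 15468.86
V_total = 9066.1 + 15468.86 = 24534.96 mm^3


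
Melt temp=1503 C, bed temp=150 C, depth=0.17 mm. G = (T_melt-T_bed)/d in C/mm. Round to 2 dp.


G = (1503-150)/0.17 = 7958.82 C/mm


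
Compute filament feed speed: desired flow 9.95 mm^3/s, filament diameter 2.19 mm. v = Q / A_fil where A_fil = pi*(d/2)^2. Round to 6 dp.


A = pi*(2.19/2)^2 = 3.766848
v = 9.95 / 3.766848 = 2.641466 mm/s


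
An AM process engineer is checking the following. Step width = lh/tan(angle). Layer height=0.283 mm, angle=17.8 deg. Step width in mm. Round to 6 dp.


step = 0.283 / tan(17.8) = 0.881442 mm


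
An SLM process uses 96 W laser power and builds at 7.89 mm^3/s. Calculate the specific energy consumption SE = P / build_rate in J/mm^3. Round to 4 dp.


SE = 96 / 7.89 = 12.1673 J/mm^3


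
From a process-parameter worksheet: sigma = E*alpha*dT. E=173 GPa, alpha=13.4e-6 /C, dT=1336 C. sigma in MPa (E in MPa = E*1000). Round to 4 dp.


sigma = 173*1000 * 13.4e-6 * 1336 = 3097.1152 MPa


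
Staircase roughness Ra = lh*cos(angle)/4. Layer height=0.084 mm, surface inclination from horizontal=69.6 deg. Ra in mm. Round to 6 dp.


Ra = 0.084 * cos(69.6) / 4 = 0.00732 mm


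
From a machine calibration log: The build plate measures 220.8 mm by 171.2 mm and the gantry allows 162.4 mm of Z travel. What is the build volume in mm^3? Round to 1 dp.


V = 220.8 * 171.2 * 162.4 = 6138875.9 mm^3


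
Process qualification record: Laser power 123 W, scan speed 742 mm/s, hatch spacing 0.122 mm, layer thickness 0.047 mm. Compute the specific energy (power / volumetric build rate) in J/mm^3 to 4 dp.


Build rate = 742 * 0.122 * 0.047 = 4.254628 mm^3/s
SE = 123 / 4.254628 = 28.9097 J/mm^3


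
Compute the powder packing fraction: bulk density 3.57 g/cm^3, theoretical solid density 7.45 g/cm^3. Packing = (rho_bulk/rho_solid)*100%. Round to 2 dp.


Packing = (3.57/7.45)*100 = 47.92 %


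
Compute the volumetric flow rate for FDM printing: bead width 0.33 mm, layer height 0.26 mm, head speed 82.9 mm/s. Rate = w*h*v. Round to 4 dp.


Rate = 0.33 * 0.26 * 82.9 = 7.1128 mm^3/s


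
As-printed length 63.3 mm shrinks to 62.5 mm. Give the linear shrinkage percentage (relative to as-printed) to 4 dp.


Shrinkage = ((63.3-62.5)/63.3)*100 = 1.2638 %


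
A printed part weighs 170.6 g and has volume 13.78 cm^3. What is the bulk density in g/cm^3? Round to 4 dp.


rho = 170.6 / 13.78 = 12.3803 g/cm^3


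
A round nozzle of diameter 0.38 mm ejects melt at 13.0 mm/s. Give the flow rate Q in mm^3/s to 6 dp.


A = pi*(0.38/2)^2 = 0.11341149 mm^2
Q = 0.11341149 * 13.0 = 1.474349 mm^3/s


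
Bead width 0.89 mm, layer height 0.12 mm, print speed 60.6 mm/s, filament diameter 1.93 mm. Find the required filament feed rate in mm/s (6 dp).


Q = 0.89 * 0.12 * 60.6 = 6.47208 mm^3/s
A_fil = pi*(1.93/2)^2 = 2.92552962 mm^2
v_feed = 6.47208 / 2.92552962 = 2.212276 mm/s


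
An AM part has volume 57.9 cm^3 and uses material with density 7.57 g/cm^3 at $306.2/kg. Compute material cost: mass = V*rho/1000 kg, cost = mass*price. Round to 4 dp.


Mass = 57.9*7.57/1000 = 0.438303 kg
Cost = 0.438303 * 306.2 = 134.2084 $


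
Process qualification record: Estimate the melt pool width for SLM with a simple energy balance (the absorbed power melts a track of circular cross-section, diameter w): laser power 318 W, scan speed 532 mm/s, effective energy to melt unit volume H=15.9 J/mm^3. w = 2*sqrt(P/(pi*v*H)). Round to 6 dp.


w = 2*sqrt(318/(pi*532*15.9)) = 0.218783 mm


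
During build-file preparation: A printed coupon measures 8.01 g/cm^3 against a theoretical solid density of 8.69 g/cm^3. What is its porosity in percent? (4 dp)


Porosity = (1-8.01/8.69)*100 = 7.8251 %


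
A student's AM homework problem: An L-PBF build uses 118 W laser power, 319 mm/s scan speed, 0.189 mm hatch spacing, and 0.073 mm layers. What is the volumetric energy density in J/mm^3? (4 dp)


E = 118 / (319*0.189*0.073) = 26.8106 J/mm^3


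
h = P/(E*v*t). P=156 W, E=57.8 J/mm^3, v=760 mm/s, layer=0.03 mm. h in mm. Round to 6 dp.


h = 156 / (57.8*760*0.03) = 0.118376 mm


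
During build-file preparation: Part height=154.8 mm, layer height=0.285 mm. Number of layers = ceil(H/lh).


Layers = ceil(154.8/0.285) = 544


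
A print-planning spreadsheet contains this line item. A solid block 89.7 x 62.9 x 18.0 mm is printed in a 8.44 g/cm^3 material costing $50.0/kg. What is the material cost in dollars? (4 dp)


V = 89.7 * 62.9 * 18.0 = 101558.34 mm^3 = 101.55834 cm^3
Mass = 101.55834 * 8.44 / 1000 = 0.85715239 kg
Cost = 0.85715239 * 50.0 = 42.8576 $


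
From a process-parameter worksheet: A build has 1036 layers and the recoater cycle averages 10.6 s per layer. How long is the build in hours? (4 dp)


t = 1036 * 10.6 / 3600 = 3.0504 hrs


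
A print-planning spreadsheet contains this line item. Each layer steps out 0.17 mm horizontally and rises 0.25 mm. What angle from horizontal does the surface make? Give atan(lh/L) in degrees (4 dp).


angle = atan(0.25/0.17) = 55.7843 degrees


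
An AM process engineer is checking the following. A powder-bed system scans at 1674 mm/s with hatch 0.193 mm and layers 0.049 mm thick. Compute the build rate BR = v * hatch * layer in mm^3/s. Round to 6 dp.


Rate = 1674 * 0.193 * 0.049 = 15.831018 mm^3/s


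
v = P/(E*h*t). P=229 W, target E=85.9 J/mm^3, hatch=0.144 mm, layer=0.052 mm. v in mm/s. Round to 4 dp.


v = 229 / (85.9*0.144*0.052) = 356.0217 mm/s


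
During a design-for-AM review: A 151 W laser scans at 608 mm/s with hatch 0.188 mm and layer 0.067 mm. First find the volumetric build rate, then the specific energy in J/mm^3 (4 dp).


Build rate = 608 * 0.188 * 0.067 = 7.658368 mm^3/s
SE = 151 / 7.658368 = 19.717 J/mm^3


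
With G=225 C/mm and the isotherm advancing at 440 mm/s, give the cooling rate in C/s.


CR = 225 * 440 = 99000 C/s


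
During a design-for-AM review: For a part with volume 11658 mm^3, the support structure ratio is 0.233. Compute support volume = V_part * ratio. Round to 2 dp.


V_support = 11658 * 0.233 = 2716.31 mm^3


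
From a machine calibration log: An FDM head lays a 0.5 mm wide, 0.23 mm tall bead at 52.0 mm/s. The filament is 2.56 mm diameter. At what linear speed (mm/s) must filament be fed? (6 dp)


Q = 0.5 * 0.23 * 52.0 = 5.98 mm^3/s
A_fil = pi*(2.56/2)^2 = 5.1471854 mm^2
v_feed = 5.98 / 5.1471854 = 1.1618 mm/s


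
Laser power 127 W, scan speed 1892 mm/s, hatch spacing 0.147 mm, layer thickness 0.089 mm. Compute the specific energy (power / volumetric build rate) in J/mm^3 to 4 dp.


Build rate = 1892 * 0.147 * 0.089 = 24.753036 mm^3/s
SE = 127 / 24.753036 = 5.1307 J/mm^3


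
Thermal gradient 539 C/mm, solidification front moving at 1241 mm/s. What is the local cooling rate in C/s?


CR = 539 * 1241 = 668899 C/s


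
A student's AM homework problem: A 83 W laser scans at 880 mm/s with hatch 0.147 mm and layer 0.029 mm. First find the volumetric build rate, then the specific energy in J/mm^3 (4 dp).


Build rate = 880 * 0.147 * 0.029 = 3.75144 mm^3/s
SE = 83 / 3.75144 = 22.1248 J/mm^3


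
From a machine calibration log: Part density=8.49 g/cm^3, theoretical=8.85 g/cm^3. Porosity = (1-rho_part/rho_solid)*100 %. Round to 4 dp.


Porosity = (1-8.49/8.85)*100 = 4.0678 %


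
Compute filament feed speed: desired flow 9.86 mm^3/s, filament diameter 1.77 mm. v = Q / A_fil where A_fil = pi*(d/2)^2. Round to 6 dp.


A = pi*(1.77/2)^2 = 2.460574
v = 9.86 / 2.460574 = 4.007195 mm/s


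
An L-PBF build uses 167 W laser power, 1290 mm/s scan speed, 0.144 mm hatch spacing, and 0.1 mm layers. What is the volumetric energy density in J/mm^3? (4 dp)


E = 167 / (1290*0.144*0.1) = 8.9901 J/mm^3


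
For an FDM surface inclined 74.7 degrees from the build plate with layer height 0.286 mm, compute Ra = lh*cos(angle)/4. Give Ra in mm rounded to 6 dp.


Ra = 0.286 * cos(74.7) / 4 = 0.018867 mm


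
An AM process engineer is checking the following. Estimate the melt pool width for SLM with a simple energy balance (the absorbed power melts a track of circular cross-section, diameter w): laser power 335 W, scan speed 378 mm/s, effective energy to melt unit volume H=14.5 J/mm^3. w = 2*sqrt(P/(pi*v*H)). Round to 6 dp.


w = 2*sqrt(335/(pi*378*14.5)) = 0.278964 mm


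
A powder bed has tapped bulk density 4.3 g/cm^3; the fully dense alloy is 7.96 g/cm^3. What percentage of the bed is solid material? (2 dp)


Packing = (4.3/7.96)*100 = 54.02 %


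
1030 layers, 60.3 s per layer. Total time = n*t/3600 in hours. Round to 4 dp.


t = 1030 * 60.3 / 3600 = 17.2525 hrs


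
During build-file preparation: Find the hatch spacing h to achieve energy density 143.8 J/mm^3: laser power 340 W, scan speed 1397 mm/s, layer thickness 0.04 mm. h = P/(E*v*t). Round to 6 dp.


h = 340 / (143.8*1397*0.04) = 0.042312 mm


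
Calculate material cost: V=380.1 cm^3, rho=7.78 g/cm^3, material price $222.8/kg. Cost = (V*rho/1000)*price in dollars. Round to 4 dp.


Mass = 380.1*7.78/1000 = 2.957178 kg
Cost = 2.957178 * 222.8 = 658.8593 $


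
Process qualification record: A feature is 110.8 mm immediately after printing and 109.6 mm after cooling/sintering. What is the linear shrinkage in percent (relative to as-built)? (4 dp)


Shrinkage = ((110.8-109.6)/110.8)*100 = 1.083 %


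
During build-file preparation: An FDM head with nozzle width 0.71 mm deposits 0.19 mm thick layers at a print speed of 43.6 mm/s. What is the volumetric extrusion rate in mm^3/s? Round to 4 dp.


Rate = 0.71 * 0.19 * 43.6 = 5.8816 mm^3/s


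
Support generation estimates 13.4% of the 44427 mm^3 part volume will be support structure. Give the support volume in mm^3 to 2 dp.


V_support = 44427 * 0.134 = 5953.22 mm^3


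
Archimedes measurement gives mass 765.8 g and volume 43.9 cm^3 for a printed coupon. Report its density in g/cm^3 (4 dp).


rho = 765.8 / 43.9 = 17.4442 g/cm^3


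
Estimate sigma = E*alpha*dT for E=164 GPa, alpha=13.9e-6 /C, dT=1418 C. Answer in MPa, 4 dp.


sigma = 164*1000 * 13.9e-6 * 1418 = 3232.4728 MPa


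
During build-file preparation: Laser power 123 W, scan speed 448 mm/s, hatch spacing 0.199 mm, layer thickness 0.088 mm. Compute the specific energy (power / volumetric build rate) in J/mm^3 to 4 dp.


Build rate = 448 * 0.199 * 0.088 = 7.845376 mm^3/s
SE = 123 / 7.845376 = 15.678 J/mm^3


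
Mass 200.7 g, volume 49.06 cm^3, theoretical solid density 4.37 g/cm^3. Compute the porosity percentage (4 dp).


rho_part = 200.7 / 49.06 = 4.09090909 g/cm^3
Porosity = (1 - 4.09090909/4.37)*100 = 6.3865 %


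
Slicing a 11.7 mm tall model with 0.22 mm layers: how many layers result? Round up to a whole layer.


Layers = ceil(11.7/0.22) = 54


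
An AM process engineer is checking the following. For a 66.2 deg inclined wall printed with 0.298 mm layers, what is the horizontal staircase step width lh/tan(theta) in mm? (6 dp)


step = 0.298 / tan(66.2) = 0.131434 mm


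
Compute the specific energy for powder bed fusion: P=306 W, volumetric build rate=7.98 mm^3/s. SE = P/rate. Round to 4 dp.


SE = 306 / 7.98 = 38.3459 J/mm^3


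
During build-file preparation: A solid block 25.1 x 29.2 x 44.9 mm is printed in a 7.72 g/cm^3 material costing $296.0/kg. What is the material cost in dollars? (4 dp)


V = 25.1 * 29.2 * 44.9 = 32908.108 mm^3 = 32.908108 cm^3
Mass = 32.908108 * 7.72 / 1000 = 0.25405059 kg
Cost = 0.25405059 * 296.0 = 75.199 $


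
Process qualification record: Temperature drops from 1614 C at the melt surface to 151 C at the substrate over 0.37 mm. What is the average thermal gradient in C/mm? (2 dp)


G = (1614-151)/0.37 = 3954.05 C/mm


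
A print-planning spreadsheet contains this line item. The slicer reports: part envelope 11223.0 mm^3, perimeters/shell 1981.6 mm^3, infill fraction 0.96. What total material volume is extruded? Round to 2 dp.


V_infill = (11223.0 - 1981.6) * 0.96 = 8871.74
V_total = 1981.6 + 8871.74 = 10853.34 mm^3


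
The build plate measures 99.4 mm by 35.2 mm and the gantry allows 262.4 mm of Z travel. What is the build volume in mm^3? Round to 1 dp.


V = 99.4 * 35.2 * 262.4 = 918106.1 mm^3


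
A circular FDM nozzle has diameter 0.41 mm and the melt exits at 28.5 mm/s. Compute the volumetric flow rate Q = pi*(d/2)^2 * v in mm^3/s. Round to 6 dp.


A = pi*(0.41/2)^2 = 0.13202543 mm^2
Q = 0.13202543 * 28.5 = 3.762725 mm^3/s


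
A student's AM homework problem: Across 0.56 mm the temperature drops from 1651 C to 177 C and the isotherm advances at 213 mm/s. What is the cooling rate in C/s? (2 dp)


G = (1651-177)/0.56 = 2632.14285714 C/mm
CR = 2632.14285714 * 213 = 560646.43 C/s


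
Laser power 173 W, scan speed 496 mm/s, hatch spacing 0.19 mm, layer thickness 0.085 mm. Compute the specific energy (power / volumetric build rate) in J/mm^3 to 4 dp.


Build rate = 496 * 0.19 * 0.085 = 8.0104 mm^3/s
SE = 173 / 8.0104 = 21.5969 J/mm^3


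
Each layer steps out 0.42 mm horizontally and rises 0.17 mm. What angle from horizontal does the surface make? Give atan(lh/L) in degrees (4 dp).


angle = atan(0.17/0.42) = 22.0362 degrees


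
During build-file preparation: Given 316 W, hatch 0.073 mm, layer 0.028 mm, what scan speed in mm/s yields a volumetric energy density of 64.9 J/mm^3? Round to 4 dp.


v = 316 / (64.9*0.073*0.028) = 2382.1083 mm/s


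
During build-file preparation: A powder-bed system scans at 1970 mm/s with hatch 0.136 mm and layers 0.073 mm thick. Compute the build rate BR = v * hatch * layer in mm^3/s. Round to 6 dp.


Rate = 1970 * 0.136 * 0.073 = 19.55816 mm^3/s


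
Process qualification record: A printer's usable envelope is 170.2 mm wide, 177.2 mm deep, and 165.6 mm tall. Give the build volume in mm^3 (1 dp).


V = 170.2 * 177.2 * 165.6 = 4994403.3 mm^3


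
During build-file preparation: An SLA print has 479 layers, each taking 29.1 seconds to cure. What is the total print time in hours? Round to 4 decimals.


t = 479 * 29.1 / 3600 = 3.8719 hrs


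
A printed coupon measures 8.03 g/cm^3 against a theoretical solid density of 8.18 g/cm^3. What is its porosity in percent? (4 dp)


Porosity = (1-8.03/8.18)*100 = 1.8337 %


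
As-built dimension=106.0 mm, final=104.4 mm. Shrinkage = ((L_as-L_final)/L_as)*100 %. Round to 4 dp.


Shrinkage = ((106.0-104.4)/106.0)*100 = 1.5094 %


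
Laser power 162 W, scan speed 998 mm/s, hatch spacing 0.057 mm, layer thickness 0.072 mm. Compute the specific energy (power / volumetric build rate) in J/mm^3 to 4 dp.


Build rate = 998 * 0.057 * 0.072 = 4.095792 mm^3/s
SE = 162 / 4.095792 = 39.5528 J/mm^3


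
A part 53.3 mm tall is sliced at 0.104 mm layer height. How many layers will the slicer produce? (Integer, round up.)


Layers = ceil(53.3/0.104) = 513


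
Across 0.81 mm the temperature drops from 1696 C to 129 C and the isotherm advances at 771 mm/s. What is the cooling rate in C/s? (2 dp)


G = (1696-129)/0.81 = 1934.56790123 C/mm
CR = 1934.56790123 * 771 = 1491551.85 C/s


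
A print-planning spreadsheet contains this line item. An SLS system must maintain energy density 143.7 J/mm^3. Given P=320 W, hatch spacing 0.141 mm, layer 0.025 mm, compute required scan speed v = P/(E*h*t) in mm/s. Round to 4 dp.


v = 320 / (143.7*0.141*0.025) = 631.7338 mm/s


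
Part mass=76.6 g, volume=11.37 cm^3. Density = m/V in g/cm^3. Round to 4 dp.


rho = 76.6 / 11.37 = 6.737 g/cm^3


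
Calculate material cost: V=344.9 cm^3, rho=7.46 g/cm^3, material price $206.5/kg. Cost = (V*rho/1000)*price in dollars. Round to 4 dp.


Mass = 344.9*7.46/1000 = 2.572954 kg
Cost = 2.572954 * 206.5 = 531.315 $


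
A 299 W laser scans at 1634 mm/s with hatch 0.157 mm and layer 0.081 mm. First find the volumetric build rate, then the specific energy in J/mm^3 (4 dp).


Build rate = 1634 * 0.157 * 0.081 = 20.779578 mm^3/s
SE = 299 / 20.779578 = 14.3891 J/mm^3


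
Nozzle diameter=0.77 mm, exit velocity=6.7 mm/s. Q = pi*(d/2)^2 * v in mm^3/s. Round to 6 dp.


A = pi*(0.77/2)^2 = 0.46566257 mm^2
Q = 0.46566257 * 6.7 = 3.119939 mm^3/s


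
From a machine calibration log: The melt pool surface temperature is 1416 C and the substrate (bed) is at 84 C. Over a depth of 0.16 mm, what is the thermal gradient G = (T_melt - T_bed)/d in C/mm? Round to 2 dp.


G = (1416-84)/0.16 = 8325.0 C/mm


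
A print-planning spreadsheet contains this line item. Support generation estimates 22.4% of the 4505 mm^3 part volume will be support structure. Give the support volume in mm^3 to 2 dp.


V_support = 4505 * 0.224 = 1009.12 mm^3


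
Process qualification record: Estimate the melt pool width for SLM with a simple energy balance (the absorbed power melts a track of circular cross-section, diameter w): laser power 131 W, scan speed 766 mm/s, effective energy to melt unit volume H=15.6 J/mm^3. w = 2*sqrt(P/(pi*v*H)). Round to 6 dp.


w = 2*sqrt(131/(pi*766*15.6)) = 0.118145 mm


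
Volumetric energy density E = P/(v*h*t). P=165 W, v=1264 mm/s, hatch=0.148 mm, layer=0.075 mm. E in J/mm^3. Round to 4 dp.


E = 165 / (1264*0.148*0.075) = 11.7602 J/mm^3


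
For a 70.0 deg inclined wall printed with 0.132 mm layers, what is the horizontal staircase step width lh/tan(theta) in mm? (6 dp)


step = 0.132 / tan(70.0) = 0.048044 mm


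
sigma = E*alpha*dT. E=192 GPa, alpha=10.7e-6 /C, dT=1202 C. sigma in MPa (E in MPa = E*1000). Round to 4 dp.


sigma = 192*1000 * 10.7e-6 * 1202 = 2469.3888 MPa


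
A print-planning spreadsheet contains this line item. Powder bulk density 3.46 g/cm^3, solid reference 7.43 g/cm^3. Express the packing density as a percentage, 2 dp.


Packing = (3.46/7.43)*100 = 46.57 %


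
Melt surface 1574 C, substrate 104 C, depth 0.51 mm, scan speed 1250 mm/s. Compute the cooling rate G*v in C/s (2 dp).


G = (1574-104)/0.51 = 2882.35294118 C/mm
CR = 2882.35294118 * 1250 = 3602941.18 C/s


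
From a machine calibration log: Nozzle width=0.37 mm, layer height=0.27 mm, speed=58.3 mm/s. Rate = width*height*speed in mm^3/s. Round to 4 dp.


Rate = 0.37 * 0.27 * 58.3 = 5.8242 mm^3/s


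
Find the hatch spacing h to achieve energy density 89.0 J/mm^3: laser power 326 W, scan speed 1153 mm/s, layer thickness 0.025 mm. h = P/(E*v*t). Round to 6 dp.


h = 326 / (89.0*1153*0.025) = 0.127074 mm


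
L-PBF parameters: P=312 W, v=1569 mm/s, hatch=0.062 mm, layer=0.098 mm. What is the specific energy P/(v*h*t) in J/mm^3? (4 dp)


Build rate = 1569 * 0.062 * 0.098 = 9.533244 mm^3/s
SE = 312 / 9.533244 = 32.7276 J/mm^3


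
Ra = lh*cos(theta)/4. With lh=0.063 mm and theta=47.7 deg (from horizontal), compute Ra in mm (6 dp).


Ra = 0.063 * cos(47.7) / 4 = 0.0106 mm


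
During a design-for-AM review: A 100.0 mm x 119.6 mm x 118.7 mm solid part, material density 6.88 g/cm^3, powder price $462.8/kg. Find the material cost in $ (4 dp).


V = 100.0 * 119.6 * 118.7 = 1419652.0 mm^3 = 1419.652 cm^3
Mass = 1419.652 * 6.88 / 1000 = 9.76720576 kg
Cost = 9.76720576 * 462.8 = 4520.2628 $


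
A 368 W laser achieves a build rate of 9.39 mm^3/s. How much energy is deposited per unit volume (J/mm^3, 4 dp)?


SE = 368 / 9.39 = 39.1906 J/mm^3


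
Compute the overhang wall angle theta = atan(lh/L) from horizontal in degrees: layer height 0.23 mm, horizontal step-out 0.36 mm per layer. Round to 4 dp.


angle = atan(0.23/0.36) = 32.5741 degrees


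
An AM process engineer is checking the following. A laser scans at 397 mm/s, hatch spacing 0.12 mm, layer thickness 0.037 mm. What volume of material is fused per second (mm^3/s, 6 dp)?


Rate = 397 * 0.12 * 0.037 = 1.76268 mm^3/s


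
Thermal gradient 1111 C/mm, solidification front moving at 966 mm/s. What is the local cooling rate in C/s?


CR = 1111 * 966 = 1073226 C/s


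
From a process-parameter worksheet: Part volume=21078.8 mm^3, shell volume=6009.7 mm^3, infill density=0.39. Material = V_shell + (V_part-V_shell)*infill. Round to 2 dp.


V_infill = (21078.8 - 6009.7) * 0.39 = 5876.95
V_total = 6009.7 + 5876.95 = 11886.65 mm^3


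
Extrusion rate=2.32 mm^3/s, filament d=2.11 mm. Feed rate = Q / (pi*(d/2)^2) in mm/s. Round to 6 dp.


A = pi*(2.11/2)^2 = 3.496671
v = 2.32 / 3.496671 = 0.663488 mm/s


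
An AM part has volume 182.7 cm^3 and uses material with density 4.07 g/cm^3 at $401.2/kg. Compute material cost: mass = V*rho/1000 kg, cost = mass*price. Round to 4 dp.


Mass = 182.7*4.07/1000 = 0.743589 kg
Cost = 0.743589 * 401.2 = 298.3279 $


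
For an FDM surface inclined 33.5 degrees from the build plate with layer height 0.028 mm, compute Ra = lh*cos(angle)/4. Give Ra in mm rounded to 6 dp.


Ra = 0.028 * cos(33.5) / 4 = 0.005837 mm


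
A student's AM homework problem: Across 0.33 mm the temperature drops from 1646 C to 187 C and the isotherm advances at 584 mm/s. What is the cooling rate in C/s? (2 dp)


G = (1646-187)/0.33 = 4421.21212121 C/mm
CR = 4421.21212121 * 584 = 2581987.88 C/s


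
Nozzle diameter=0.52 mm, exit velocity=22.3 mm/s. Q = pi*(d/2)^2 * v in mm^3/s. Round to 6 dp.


A = pi*(0.52/2)^2 = 0.21237166 mm^2
Q = 0.21237166 * 22.3 = 4.735888 mm^3/s
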